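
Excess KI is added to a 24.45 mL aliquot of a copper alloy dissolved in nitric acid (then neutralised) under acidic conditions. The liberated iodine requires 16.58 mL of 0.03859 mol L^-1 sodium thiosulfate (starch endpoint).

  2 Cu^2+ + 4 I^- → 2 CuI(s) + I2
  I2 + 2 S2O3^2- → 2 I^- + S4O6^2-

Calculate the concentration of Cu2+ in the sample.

n(S2O3^2-) = 0.01658 × 0.03859 = 6.398 × 10^-4 mol
n(I2) = n(S2O3^2-)/2 = 3.199 × 10^-4 mol
From the 2:1 ratio, n(Cu2+) in the aliquot = 2/1 × 3.199 × 10^-4 = 6.398 × 10^-4 mol
[Cu2+] = 6.398 × 10^-4 / 0.02445 = 0.02617 mol/L

0.02617 mol/L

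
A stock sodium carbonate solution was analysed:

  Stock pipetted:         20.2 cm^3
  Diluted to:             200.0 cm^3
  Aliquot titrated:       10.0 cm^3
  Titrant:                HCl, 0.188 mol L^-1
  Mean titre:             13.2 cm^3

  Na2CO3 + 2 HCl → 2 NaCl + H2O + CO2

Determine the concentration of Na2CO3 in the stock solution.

1.23 mol/L

n(HCl) = 0.0132 × 0.188 = 2.48 × 10^-3 mol
From the 1:2 ratio, n(Na2CO3) in the aliquot = 1/2 × 2.48 × 10^-3 = 1.24 × 10^-3 mol
[Na2CO3]_dilute = 1.24 × 10^-3 / 0.0100 = 0.124 mol/L
Dilution factor = 200.0 / 20.2 = 9.901
[Na2CO3]_stock = 0.124 × 9.901 = 1.23 mol/L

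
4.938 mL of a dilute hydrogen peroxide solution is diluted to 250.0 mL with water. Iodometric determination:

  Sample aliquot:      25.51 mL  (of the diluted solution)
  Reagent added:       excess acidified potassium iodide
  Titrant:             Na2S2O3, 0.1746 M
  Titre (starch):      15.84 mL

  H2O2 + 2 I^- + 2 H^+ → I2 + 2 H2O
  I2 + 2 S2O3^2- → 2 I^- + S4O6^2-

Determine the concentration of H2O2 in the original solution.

n(S2O3^2-) = 0.01584 × 0.1746 = 2.766 × 10^-3 mol
n(I2) = n(S2O3^2-)/2 = 1.383 × 10^-3 mol
n(H2O2) in the aliquot = 1.383 × 10^-3 mol (1:1 ratio)
[H2O2]_dilute = 1.383 × 10^-3 / 0.02551 = 0.05421 mol/L
[H2O2]_original = 0.05421 × 250.0/4.938 = 2.744 mol/L

2.744 M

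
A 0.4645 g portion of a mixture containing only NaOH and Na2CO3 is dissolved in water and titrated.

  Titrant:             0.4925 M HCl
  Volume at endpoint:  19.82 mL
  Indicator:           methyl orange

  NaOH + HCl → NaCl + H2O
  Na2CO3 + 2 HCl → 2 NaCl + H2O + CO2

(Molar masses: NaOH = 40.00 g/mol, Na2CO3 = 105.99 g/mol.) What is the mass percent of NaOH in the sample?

n(HCl) = 0.01982 × 0.4925 = 9.761 × 10^-3 mol
Let x = n(NaOH), y = n(Na2CO3).
Titrant: 1x + 2y = 9.761 × 10^-3;  mass: 40.00x + 105.99y = 0.4645
Solving, x = 4.063 × 10^-3 mol, y = 2.849 × 10^-3 mol
mass of NaOH = 4.063 × 10^-3 × 40.00 = 0.1625 g
% NaOH = 0.1625 / 0.4645 × 100 = 34.99 %

34.99 %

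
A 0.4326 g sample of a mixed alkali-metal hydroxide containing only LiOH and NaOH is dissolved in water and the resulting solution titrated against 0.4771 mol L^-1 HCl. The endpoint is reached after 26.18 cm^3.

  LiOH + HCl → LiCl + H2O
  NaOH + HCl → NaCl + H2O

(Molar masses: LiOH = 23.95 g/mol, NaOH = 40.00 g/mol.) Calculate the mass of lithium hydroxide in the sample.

0.1000 g

n(HCl) = 0.02618 × 0.4771 = 0.01249 mol
Let x = n(LiOH), y = n(NaOH).
Titrant: 1x + 1y = 0.01249;  mass: 23.95x + 40.00y = 0.4326
Solving, x = 4.176 × 10^-3 mol, y = 8.315 × 10^-3 mol
mass of LiOH = 4.176 × 10^-3 × 23.95 = 0.1000 g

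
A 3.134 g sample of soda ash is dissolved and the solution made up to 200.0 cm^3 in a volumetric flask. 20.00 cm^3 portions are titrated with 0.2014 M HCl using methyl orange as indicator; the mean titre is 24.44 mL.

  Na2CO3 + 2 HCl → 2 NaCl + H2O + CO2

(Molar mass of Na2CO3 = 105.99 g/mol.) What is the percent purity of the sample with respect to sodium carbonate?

83.23 %

n(HCl) per titration = 0.02444 × 0.2014 = 4.922 × 10^-3 mol
From the 1:2 ratio, n(Na2CO3) in each aliquot = 1/2 × 4.922 × 10^-3 = 2.461 × 10^-3 mol
n(Na2CO3) in the whole flask = 2.461 × 10^-3 × 200.0/20.00 = 0.02461 mol
mass of Na2CO3 = 0.02461 × 105.99 = 2.609 g
% Na2CO3 = 2.609 / 3.134 × 100 = 83.23 %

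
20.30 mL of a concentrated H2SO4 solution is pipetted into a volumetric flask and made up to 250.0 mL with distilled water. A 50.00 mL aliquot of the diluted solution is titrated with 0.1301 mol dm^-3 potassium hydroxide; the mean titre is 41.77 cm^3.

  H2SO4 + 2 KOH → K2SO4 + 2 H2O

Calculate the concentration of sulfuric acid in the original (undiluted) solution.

0.6692 mol/L

n(KOH) = 0.04177 × 0.1301 = 5.434 × 10^-3 mol
From the 1:2 ratio, n(H2SO4) in the aliquot = 1/2 × 5.434 × 10^-3 = 2.717 × 10^-3 mol
[H2SO4]_dilute = 2.717 × 10^-3 / 0.05000 = 0.05434 mol/L
Dilution factor = 250.0 / 20.30 = 12.32
[H2SO4]_stock = 0.05434 × 12.32 = 0.6692 mol/L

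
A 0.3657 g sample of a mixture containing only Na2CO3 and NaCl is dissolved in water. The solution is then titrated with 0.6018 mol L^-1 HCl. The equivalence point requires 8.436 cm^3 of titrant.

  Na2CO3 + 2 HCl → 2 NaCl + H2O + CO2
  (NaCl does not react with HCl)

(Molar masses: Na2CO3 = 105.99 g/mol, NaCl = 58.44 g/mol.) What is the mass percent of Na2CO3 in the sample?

n(HCl) = 0.008436 × 0.6018 = 5.077 × 10^-3 mol
Let x = n(Na2CO3), y = n(NaCl).
Titrant: 2x = 5.077 × 10^-3;  mass: 105.99x + 58.44y = 0.3657
Solving, x = 2.538 × 10^-3 mol, y = 1.654 × 10^-3 mol
mass of Na2CO3 = 2.538 × 10^-3 × 105.99 = 0.2690 g
% Na2CO3 = 0.2690 / 0.3657 × 100 = 73.57 %

73.57 %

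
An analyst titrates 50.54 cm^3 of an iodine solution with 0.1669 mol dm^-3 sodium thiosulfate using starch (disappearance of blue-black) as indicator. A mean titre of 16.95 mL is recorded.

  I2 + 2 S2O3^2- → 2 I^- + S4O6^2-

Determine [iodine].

n(Na2S2O3) = 0.01695 L × 0.1669 mol/L = 2.829 × 10^-3 mol
From the 1:2 mole ratio, n(I2) = 1/2 × 2.829 × 10^-3 = 1.414 × 10^-3 mol
[I2] = 1.414 × 10^-3 mol / 0.05054 L = 0.02799 mol/L

0.02799 mol/L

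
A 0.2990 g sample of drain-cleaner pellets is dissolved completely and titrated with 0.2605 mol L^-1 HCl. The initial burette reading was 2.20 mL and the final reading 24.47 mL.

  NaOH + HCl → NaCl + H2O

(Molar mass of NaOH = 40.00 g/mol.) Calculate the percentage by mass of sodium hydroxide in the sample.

77.61 %

n(HCl) = 0.02227 L × 0.2605 mol/L = 5.801 × 10^-3 mol
n(NaOH) = 5.801 × 10^-3 mol (1:1 ratio)
mass of NaOH = 5.801 × 10^-3 × 40.00 g/mol = 0.2321 g
% NaOH = 0.2321 / 0.2990 × 100 = 77.61 %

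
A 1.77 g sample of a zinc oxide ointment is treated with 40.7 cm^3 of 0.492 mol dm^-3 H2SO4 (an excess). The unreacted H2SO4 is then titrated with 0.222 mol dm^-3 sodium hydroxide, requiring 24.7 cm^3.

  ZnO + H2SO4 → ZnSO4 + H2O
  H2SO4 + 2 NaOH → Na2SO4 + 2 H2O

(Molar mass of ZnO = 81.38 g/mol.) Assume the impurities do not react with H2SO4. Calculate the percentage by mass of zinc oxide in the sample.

79.5 %

n(H2SO4) added = 0.0407 × 0.492 = 0.0200 mol
n(NaOH) used in back-titration = 0.0247 × 0.222 = 5.48 × 10^-3 mol
From the 1:2 ratio, n(H2SO4) left over = 1/2 × 5.48 × 10^-3 = 2.74 × 10^-3 mol
n(H2SO4) consumed by analyte = 0.0200 − 2.74 × 10^-3 = 0.0173 mol
n(ZnO) = 0.0173 mol (1:1 ratio)
mass of ZnO = 0.0173 × 81.38 = 1.41 g
% ZnO = 1.41 / 1.77 × 100 = 79.5 %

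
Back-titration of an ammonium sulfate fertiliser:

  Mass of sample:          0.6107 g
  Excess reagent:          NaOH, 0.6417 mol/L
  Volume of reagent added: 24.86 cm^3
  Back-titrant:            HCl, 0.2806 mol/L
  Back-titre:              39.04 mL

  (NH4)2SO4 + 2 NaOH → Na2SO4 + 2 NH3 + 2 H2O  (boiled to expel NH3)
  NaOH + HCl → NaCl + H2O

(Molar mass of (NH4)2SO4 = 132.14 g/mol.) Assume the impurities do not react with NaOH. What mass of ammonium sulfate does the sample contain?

0.3302 g

n(NaOH) added = 0.02486 × 0.6417 = 0.01595 mol
n(HCl) used in back-titration = 0.03904 × 0.2806 = 0.01095 mol
n(NaOH) left over = 0.01095 mol (1:1 ratio)
n(NaOH) consumed by analyte = 0.01595 − 0.01095 = 4.998 × 10^-3 mol
From the 1:2 ratio, n((NH4)2SO4) = 1/2 × 4.998 × 10^-3 = 2.499 × 10^-3 mol
mass of (NH4)2SO4 = 2.499 × 10^-3 × 132.14 = 0.3302 g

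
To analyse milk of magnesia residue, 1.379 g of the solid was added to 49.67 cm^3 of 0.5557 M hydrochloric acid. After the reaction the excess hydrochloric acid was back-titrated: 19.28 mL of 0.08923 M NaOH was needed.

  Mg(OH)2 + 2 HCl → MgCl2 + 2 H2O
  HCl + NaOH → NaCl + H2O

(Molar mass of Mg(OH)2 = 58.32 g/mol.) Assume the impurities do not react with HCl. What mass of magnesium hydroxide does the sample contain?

0.7547 g

n(HCl) added = 0.04967 × 0.5557 = 0.02760 mol
n(NaOH) used in back-titration = 0.01928 × 0.08923 = 1.720 × 10^-3 mol
n(HCl) left over = 1.720 × 10^-3 mol (1:1 ratio)
n(HCl) consumed by analyte = 0.02760 − 1.720 × 10^-3 = 0.02588 mol
From the 1:2 ratio, n(Mg(OH)2) = 1/2 × 0.02588 = 0.01294 mol
mass of Mg(OH)2 = 0.01294 × 58.32 = 0.7547 g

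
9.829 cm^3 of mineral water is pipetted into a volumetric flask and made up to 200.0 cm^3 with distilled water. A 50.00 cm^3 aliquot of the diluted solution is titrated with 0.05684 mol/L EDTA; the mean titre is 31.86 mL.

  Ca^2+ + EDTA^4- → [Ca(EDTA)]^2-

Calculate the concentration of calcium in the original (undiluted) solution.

0.7370 mol/L

n(EDTA) = 0.03186 × 0.05684 = 1.811 × 10^-3 mol
n(Ca2+) in the aliquot = 1.811 × 10^-3 mol (1:1 ratio)
[Ca2+]_dilute = 1.811 × 10^-3 / 0.05000 = 0.03622 mol/L
Dilution factor = 200.0 / 9.829 = 20.35
[Ca2+]_stock = 0.03622 × 20.35 = 0.7370 mol/L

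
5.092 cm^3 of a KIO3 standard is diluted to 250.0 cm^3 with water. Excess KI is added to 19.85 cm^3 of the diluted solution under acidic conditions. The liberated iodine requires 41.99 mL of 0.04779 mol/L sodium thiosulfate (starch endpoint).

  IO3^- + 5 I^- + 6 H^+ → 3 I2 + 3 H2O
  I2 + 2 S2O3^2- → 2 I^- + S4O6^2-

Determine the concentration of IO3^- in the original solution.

0.8272 mol/L

n(S2O3^2-) = 0.04199 × 0.04779 = 2.007 × 10^-3 mol
n(I2) = n(S2O3^2-)/2 = 1.003 × 10^-3 mol
From the 1:3 ratio, n(IO3^-) in the aliquot = 1/3 × 1.003 × 10^-3 = 3.345 × 10^-4 mol
[IO3^-]_dilute = 3.345 × 10^-4 / 0.01985 = 0.01685 mol/L
[IO3^-]_original = 0.01685 × 250.0/5.092 = 0.8272 mol/L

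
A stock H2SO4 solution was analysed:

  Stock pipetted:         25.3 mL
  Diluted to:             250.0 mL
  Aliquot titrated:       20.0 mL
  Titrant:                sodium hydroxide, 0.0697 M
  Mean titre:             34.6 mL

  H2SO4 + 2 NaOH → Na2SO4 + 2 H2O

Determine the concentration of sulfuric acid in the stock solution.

0.596 M

n(NaOH) = 0.0346 × 0.0697 = 2.41 × 10^-3 mol
From the 1:2 ratio, n(H2SO4) in the aliquot = 1/2 × 2.41 × 10^-3 = 1.21 × 10^-3 mol
[H2SO4]_dilute = 1.21 × 10^-3 / 0.0200 = 0.0603 mol/L
Dilution factor = 250.0 / 25.3 = 9.881
[H2SO4]_stock = 0.0603 × 9.881 = 0.596 mol/L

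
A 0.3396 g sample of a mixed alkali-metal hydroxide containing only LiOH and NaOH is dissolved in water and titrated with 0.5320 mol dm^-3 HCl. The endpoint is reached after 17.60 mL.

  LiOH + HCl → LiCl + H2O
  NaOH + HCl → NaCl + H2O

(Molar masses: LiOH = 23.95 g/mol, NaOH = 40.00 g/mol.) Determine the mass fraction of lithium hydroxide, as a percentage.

n(HCl) = 0.01760 × 0.5320 = 9.363 × 10^-3 mol
Let x = n(LiOH), y = n(NaOH).
Titrant: 1x + 1y = 9.363 × 10^-3;  mass: 23.95x + 40.00y = 0.3396
Solving, x = 2.176 × 10^-3 mol, y = 7.187 × 10^-3 mol
mass of LiOH = 2.176 × 10^-3 × 23.95 = 0.05212 g
% LiOH = 0.05212 / 0.3396 × 100 = 15.35 %

15.35 %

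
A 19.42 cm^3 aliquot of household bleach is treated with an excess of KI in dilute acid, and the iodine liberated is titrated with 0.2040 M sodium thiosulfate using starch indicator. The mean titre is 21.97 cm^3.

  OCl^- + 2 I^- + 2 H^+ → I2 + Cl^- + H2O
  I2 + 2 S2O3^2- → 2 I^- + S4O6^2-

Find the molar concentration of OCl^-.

0.1154 M

n(S2O3^2-) = 0.02197 × 0.2040 = 4.482 × 10^-3 mol
n(I2) = n(S2O3^2-)/2 = 2.241 × 10^-3 mol
n(OCl^-) in the aliquot = 2.241 × 10^-3 mol (1:1 ratio)
[OCl^-] = 2.241 × 10^-3 / 0.01942 = 0.1154 mol/L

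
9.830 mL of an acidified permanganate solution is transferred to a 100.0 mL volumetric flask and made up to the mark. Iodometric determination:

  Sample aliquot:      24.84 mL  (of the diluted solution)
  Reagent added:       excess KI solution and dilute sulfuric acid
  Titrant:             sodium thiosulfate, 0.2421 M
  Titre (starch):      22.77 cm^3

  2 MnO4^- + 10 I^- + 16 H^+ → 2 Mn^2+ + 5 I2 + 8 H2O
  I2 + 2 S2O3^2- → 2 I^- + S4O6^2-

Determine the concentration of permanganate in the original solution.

n(S2O3^2-) = 0.02277 × 0.2421 = 5.513 × 10^-3 mol
n(I2) = n(S2O3^2-)/2 = 2.756 × 10^-3 mol
From the 2:5 ratio, n(MnO4^-) in the aliquot = 2/5 × 2.756 × 10^-3 = 1.103 × 10^-3 mol
[MnO4^-]_dilute = 1.103 × 10^-3 / 0.02484 = 0.04439 mol/L
[MnO4^-]_original = 0.04439 × 100.0/9.830 = 0.4515 mol/L

0.4515 M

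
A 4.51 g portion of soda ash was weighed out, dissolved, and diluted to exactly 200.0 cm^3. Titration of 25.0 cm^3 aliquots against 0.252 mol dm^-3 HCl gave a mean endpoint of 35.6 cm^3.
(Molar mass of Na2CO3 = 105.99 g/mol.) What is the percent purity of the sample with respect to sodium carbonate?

Na2CO3 + 2 HCl → 2 NaCl + H2O + CO2
n(HCl) per titration = 0.0356 × 0.252 = 8.97 × 10^-3 mol
From the 1:2 ratio, n(Na2CO3) in each aliquot = 1/2 × 8.97 × 10^-3 = 4.49 × 10^-3 mol
n(Na2CO3) in the whole flask = 4.49 × 10^-3 × 200.0/25.0 = 0.0359 mol
mass of Na2CO3 = 0.0359 × 105.99 = 3.80 g
% Na2CO3 = 3.80 / 4.51 × 100 = 84.3 %

84.3 %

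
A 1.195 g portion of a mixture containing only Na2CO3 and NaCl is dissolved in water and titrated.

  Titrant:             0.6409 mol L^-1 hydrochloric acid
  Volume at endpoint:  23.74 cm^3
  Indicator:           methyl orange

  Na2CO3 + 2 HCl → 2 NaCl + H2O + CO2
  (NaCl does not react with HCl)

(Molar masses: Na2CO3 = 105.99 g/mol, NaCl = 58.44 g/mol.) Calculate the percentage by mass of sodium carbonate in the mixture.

67.47 %

n(HCl) = 0.02374 × 0.6409 = 0.01521 mol
Let x = n(Na2CO3), y = n(NaCl).
Titrant: 2x = 0.01521;  mass: 105.99x + 58.44y = 1.195
Solving, x = 7.607 × 10^-3 mol, y = 6.651 × 10^-3 mol
mass of Na2CO3 = 7.607 × 10^-3 × 105.99 = 0.8063 g
% Na2CO3 = 0.8063 / 1.195 × 100 = 67.47 %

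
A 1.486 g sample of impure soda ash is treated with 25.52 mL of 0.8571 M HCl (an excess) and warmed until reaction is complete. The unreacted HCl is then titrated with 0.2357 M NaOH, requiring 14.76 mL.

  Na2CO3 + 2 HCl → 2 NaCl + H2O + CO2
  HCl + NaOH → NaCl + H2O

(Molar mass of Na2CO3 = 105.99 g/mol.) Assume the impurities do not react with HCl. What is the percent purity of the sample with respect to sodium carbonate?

n(HCl) added = 0.02552 × 0.8571 = 0.02187 mol
n(NaOH) used in back-titration = 0.01476 × 0.2357 = 3.479 × 10^-3 mol
n(HCl) left over = 3.479 × 10^-3 mol (1:1 ratio)
n(HCl) consumed by analyte = 0.02187 − 3.479 × 10^-3 = 0.01839 mol
From the 1:2 ratio, n(Na2CO3) = 1/2 × 0.01839 = 9.197 × 10^-3 mol
mass of Na2CO3 = 9.197 × 10^-3 × 105.99 = 0.9748 g
% Na2CO3 = 0.9748 / 1.486 × 100 = 65.60 %

65.60 %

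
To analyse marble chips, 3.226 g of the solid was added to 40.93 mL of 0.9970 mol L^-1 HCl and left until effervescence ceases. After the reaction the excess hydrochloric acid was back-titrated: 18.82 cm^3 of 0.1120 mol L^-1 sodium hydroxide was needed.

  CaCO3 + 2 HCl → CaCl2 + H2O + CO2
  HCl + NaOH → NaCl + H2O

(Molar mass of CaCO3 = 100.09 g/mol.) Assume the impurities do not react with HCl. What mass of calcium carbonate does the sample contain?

n(HCl) added = 0.04093 × 0.9970 = 0.04081 mol
n(NaOH) used in back-titration = 0.01882 × 0.1120 = 2.108 × 10^-3 mol
n(HCl) left over = 2.108 × 10^-3 mol (1:1 ratio)
n(HCl) consumed by analyte = 0.04081 − 2.108 × 10^-3 = 0.03870 mol
From the 1:2 ratio, n(CaCO3) = 1/2 × 0.03870 = 0.01935 mol
mass of CaCO3 = 0.01935 × 100.09 = 1.937 g

1.937 g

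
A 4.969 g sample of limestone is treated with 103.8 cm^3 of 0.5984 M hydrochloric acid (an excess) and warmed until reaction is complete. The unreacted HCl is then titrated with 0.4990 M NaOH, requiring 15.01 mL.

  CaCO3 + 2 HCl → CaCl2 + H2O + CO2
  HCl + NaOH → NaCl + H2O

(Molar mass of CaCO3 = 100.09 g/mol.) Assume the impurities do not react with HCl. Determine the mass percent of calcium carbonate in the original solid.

55.01 %

n(HCl) added = 0.1038 × 0.5984 = 0.06211 mol
n(NaOH) used in back-titration = 0.01501 × 0.4990 = 7.490 × 10^-3 mol
n(HCl) left over = 7.490 × 10^-3 mol (1:1 ratio)
n(HCl) consumed by analyte = 0.06211 − 7.490 × 10^-3 = 0.05462 mol
From the 1:2 ratio, n(CaCO3) = 1/2 × 0.05462 = 0.02731 mol
mass of CaCO3 = 0.02731 × 100.09 = 2.734 g
% CaCO3 = 2.734 / 4.969 × 100 = 55.01 %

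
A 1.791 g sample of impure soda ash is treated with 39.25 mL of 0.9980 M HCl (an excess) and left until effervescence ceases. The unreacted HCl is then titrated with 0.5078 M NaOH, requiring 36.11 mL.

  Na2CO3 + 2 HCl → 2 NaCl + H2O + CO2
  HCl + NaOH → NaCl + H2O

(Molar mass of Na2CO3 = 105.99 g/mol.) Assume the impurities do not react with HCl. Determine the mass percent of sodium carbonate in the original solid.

n(HCl) added = 0.03925 × 0.9980 = 0.03917 mol
n(NaOH) used in back-titration = 0.03611 × 0.5078 = 0.01834 mol
n(HCl) left over = 0.01834 mol (1:1 ratio)
n(HCl) consumed by analyte = 0.03917 − 0.01834 = 0.02083 mol
From the 1:2 ratio, n(Na2CO3) = 1/2 × 0.02083 = 0.01042 mol
mass of Na2CO3 = 0.01042 × 105.99 = 1.104 g
% Na2CO3 = 1.104 / 1.791 × 100 = 61.65 %

61.65 %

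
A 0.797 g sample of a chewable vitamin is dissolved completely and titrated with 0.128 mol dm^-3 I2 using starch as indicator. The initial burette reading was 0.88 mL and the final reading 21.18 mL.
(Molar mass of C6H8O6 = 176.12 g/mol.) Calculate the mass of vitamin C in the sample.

0.458 g

C6H8O6 + I2 → C6H6O6 + 2 HI
n(I2) = 0.0203 L × 0.128 mol/L = 2.60 × 10^-3 mol
n(C6H8O6) = 2.60 × 10^-3 mol (1:1 ratio)
mass of C6H8O6 = 2.60 × 10^-3 × 176.12 g/mol = 0.458 g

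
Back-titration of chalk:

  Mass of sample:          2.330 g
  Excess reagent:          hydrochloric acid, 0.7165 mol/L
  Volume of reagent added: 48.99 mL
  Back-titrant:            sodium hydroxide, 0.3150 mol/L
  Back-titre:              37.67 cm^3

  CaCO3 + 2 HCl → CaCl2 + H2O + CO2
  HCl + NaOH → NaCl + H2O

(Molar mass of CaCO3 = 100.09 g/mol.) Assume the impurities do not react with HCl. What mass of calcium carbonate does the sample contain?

n(HCl) added = 0.04899 × 0.7165 = 0.03510 mol
n(NaOH) used in back-titration = 0.03767 × 0.3150 = 0.01187 mol
n(HCl) left over = 0.01187 mol (1:1 ratio)
n(HCl) consumed by analyte = 0.03510 − 0.01187 = 0.02324 mol
From the 1:2 ratio, n(CaCO3) = 1/2 × 0.02324 = 0.01162 mol
mass of CaCO3 = 0.01162 × 100.09 = 1.163 g

1.163 g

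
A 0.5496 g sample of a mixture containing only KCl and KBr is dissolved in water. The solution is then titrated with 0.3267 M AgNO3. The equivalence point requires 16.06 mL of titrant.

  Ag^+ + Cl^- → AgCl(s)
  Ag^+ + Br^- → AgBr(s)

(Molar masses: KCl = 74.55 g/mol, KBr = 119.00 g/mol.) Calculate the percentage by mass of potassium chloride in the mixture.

n(AgNO3) = 0.01606 × 0.3267 = 5.247 × 10^-3 mol
Let x = n(KCl), y = n(KBr).
Titrant: 1x + 1y = 5.247 × 10^-3;  mass: 74.55x + 119.00y = 0.5496
Solving, x = 1.682 × 10^-3 mol, y = 3.565 × 10^-3 mol
mass of KCl = 1.682 × 10^-3 × 74.55 = 0.1254 g
% KCl = 0.1254 / 0.5496 × 100 = 22.82 %

22.82 %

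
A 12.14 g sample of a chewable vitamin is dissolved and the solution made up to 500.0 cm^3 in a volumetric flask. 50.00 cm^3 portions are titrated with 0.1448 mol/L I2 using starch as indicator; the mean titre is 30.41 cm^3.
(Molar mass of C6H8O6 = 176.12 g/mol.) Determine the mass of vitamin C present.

7.755 g

C6H8O6 + I2 → C6H6O6 + 2 HI
n(I2) per titration = 0.03041 × 0.1448 = 4.403 × 10^-3 mol
n(C6H8O6) in each aliquot = 4.403 × 10^-3 mol (1:1 ratio)
n(C6H8O6) in the whole flask = 4.403 × 10^-3 × 500.0/50.00 = 0.04403 mol
mass of C6H8O6 = 0.04403 × 176.12 = 7.755 g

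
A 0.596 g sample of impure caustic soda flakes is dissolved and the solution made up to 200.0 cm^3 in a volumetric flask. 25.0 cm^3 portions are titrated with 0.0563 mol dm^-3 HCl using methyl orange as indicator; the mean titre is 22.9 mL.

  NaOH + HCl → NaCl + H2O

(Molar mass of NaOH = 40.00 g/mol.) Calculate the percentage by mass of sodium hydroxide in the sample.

n(HCl) per titration = 0.0229 × 0.0563 = 1.29 × 10^-3 mol
n(NaOH) in each aliquot = 1.29 × 10^-3 mol (1:1 ratio)
n(NaOH) in the whole flask = 1.29 × 10^-3 × 200.0/25.0 = 0.0103 mol
mass of NaOH = 0.0103 × 40.00 = 0.413 g
% NaOH = 0.413 / 0.596 × 100 = 69.2 %

69.2 %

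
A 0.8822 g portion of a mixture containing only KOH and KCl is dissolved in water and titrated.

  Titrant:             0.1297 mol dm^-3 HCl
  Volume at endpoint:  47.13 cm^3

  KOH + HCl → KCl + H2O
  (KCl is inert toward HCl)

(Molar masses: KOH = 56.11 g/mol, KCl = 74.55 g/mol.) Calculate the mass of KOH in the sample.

n(HCl) = 0.04713 × 0.1297 = 6.113 × 10^-3 mol
Let x = n(KOH), y = n(KCl).
Titrant: 1x = 6.113 × 10^-3;  mass: 56.11x + 74.55y = 0.8822
Solving, x = 6.113 × 10^-3 mol, y = 7.233 × 10^-3 mol
mass of KOH = 6.113 × 10^-3 × 56.11 = 0.3430 g

0.3430 g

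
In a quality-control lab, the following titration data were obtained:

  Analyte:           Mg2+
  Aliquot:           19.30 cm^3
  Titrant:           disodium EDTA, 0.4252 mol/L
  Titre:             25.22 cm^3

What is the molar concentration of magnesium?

0.5556 mol/L

Mg^2+ + EDTA^4- → [Mg(EDTA)]^2-
n(EDTA) = 0.02522 L × 0.4252 mol/L = 0.01072 mol
n(Mg2+) = 0.01072 mol (1:1 mole ratio)
[Mg2+] = 0.01072 mol / 0.01930 L = 0.5556 mol/L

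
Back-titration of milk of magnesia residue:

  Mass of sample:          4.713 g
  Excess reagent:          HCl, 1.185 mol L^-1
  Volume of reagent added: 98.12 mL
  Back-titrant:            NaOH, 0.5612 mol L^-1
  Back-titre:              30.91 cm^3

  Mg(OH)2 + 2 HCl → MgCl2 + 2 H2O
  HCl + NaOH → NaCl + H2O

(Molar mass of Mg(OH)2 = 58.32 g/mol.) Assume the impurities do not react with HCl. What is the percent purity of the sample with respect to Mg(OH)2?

61.21 %

n(HCl) added = 0.09812 × 1.185 = 0.1163 mol
n(NaOH) used in back-titration = 0.03091 × 0.5612 = 0.01735 mol
n(HCl) left over = 0.01735 mol (1:1 ratio)
n(HCl) consumed by analyte = 0.1163 − 0.01735 = 0.09893 mol
From the 1:2 ratio, n(Mg(OH)2) = 1/2 × 0.09893 = 0.04946 mol
mass of Mg(OH)2 = 0.04946 × 58.32 = 2.885 g
% Mg(OH)2 = 2.885 / 4.713 × 100 = 61.21 %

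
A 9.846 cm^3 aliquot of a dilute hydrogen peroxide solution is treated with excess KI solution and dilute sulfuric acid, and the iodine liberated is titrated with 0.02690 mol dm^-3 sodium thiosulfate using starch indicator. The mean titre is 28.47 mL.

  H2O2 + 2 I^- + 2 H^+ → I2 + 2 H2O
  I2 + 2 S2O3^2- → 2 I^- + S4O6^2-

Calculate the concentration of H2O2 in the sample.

n(S2O3^2-) = 0.02847 × 0.02690 = 7.658 × 10^-4 mol
n(I2) = n(S2O3^2-)/2 = 3.829 × 10^-4 mol
n(H2O2) in the aliquot = 3.829 × 10^-4 mol (1:1 ratio)
[H2O2] = 3.829 × 10^-4 / 0.009846 = 0.03889 mol/L

0.03889 mol/L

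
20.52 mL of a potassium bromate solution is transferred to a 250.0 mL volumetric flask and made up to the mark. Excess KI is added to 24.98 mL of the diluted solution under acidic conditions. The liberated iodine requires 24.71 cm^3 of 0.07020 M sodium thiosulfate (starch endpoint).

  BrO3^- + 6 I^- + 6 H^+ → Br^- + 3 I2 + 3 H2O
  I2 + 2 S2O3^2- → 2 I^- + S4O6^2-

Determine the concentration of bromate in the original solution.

n(S2O3^2-) = 0.02471 × 0.07020 = 1.735 × 10^-3 mol
n(I2) = n(S2O3^2-)/2 = 8.673 × 10^-4 mol
From the 1:3 ratio, n(BrO3^-) in the aliquot = 1/3 × 8.673 × 10^-4 = 2.891 × 10^-4 mol
[BrO3^-]_dilute = 2.891 × 10^-4 / 0.02498 = 0.01157 mol/L
[BrO3^-]_original = 0.01157 × 250.0/20.52 = 0.1410 mol/L

0.1410 M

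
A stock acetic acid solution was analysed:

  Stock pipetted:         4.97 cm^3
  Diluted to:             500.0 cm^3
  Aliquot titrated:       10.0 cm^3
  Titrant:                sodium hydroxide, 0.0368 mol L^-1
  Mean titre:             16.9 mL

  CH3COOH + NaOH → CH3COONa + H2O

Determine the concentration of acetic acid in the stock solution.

6.26 mol/L

n(NaOH) = 0.0169 × 0.0368 = 6.22 × 10^-4 mol
n(CH3COOH) in the aliquot = 6.22 × 10^-4 mol (1:1 ratio)
[CH3COOH]_dilute = 6.22 × 10^-4 / 0.0100 = 0.0622 mol/L
Dilution factor = 500.0 / 4.97 = 100.6
[CH3COOH]_stock = 0.0622 × 100.6 = 6.26 mol/L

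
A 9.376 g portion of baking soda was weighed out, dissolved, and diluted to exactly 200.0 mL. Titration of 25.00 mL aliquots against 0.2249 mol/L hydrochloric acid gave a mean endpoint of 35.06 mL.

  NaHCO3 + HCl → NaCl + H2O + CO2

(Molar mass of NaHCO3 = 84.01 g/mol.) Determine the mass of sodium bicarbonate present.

5.299 g

n(HCl) per titration = 0.03506 × 0.2249 = 7.885 × 10^-3 mol
n(NaHCO3) in each aliquot = 7.885 × 10^-3 mol (1:1 ratio)
n(NaHCO3) in the whole flask = 7.885 × 10^-3 × 200.0/25.00 = 0.06308 mol
mass of NaHCO3 = 0.06308 × 84.01 = 5.299 g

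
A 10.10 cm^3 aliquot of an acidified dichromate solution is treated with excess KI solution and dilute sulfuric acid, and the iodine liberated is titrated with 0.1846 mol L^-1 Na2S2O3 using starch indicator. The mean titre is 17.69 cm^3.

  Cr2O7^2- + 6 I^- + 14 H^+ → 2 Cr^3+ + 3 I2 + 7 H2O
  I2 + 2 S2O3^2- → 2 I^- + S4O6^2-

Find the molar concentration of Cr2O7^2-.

0.05389 mol/L

n(S2O3^2-) = 0.01769 × 0.1846 = 3.266 × 10^-3 mol
n(I2) = n(S2O3^2-)/2 = 1.633 × 10^-3 mol
From the 1:3 ratio, n(Cr2O7^2-) in the aliquot = 1/3 × 1.633 × 10^-3 = 5.443 × 10^-4 mol
[Cr2O7^2-] = 5.443 × 10^-4 / 0.01010 = 0.05389 mol/L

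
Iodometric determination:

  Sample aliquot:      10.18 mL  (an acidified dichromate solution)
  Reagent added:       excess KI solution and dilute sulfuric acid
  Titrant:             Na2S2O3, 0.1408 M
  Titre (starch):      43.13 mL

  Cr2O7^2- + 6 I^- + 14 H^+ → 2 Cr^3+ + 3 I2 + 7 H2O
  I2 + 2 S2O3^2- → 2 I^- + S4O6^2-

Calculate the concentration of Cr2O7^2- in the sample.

n(S2O3^2-) = 0.04313 × 0.1408 = 6.073 × 10^-3 mol
n(I2) = n(S2O3^2-)/2 = 3.036 × 10^-3 mol
From the 1:3 ratio, n(Cr2O7^2-) in the aliquot = 1/3 × 3.036 × 10^-3 = 1.012 × 10^-3 mol
[Cr2O7^2-] = 1.012 × 10^-3 / 0.01018 = 0.09942 mol/L

0.09942 M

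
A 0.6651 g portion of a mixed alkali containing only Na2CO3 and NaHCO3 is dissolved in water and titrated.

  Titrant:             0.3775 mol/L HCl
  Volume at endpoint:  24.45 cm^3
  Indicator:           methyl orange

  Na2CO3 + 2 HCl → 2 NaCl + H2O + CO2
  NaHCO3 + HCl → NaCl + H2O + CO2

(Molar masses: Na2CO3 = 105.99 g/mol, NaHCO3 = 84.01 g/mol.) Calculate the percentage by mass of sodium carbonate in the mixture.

28.34 %

n(HCl) = 0.02445 × 0.3775 = 9.230 × 10^-3 mol
Let x = n(Na2CO3), y = n(NaHCO3).
Titrant: 2x + 1y = 9.230 × 10^-3;  mass: 105.99x + 84.01y = 0.6651
Solving, x = 1.778 × 10^-3 mol, y = 5.673 × 10^-3 mol
mass of Na2CO3 = 1.778 × 10^-3 × 105.99 = 0.1885 g
% Na2CO3 = 0.1885 / 0.6651 × 100 = 28.34 %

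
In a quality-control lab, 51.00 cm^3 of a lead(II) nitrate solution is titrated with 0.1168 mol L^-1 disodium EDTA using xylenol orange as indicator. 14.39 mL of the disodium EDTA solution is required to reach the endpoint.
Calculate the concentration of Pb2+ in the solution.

Pb^2+ + EDTA^4- → [Pb(EDTA)]^2-
n(EDTA) = 0.01439 L × 0.1168 mol/L = 1.681 × 10^-3 mol
n(Pb2+) = 1.681 × 10^-3 mol (1:1 mole ratio)
[Pb2+] = 1.681 × 10^-3 mol / 0.05100 L = 0.03296 mol/L

0.03296 mol/L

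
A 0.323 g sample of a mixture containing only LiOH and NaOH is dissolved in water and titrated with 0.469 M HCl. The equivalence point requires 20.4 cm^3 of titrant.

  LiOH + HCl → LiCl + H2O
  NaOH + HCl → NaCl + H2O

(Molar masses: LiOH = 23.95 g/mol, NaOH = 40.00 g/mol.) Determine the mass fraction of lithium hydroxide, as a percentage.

n(HCl) = 0.0204 × 0.469 = 9.57 × 10^-3 mol
Let x = n(LiOH), y = n(NaOH).
Titrant: 1x + 1y = 9.57 × 10^-3;  mass: 23.95x + 40.00y = 0.323
Solving, x = 3.72 × 10^-3 mol, y = 5.85 × 10^-3 mol
mass of LiOH = 3.72 × 10^-3 × 23.95 = 0.0891 g
% LiOH = 0.0891 / 0.323 × 100 = 27.6 %

27.6 %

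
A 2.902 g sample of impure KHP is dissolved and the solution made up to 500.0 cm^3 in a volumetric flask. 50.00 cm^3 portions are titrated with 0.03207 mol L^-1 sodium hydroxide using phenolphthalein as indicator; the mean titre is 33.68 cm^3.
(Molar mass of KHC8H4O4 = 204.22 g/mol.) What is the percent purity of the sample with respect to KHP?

KHC8H4O4 + NaOH → KNaC8H4O4 + H2O
n(NaOH) per titration = 0.03368 × 0.03207 = 1.080 × 10^-3 mol
n(KHC8H4O4) in each aliquot = 1.080 × 10^-3 mol (1:1 ratio)
n(KHC8H4O4) in the whole flask = 1.080 × 10^-3 × 500.0/50.00 = 0.01080 mol
mass of KHC8H4O4 = 0.01080 × 204.22 = 2.206 g
% KHC8H4O4 = 2.206 / 2.902 × 100 = 76.01 %

76.01 %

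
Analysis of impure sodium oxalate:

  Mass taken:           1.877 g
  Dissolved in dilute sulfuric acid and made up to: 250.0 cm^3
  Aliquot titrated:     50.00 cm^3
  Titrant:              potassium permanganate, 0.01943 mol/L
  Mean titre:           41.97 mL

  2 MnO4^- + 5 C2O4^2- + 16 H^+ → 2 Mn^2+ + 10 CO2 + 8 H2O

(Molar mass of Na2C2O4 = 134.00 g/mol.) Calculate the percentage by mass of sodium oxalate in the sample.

72.77 %

n(KMnO4) per titration = 0.04197 × 0.01943 = 8.155 × 10^-4 mol
From the 5:2 ratio, n(Na2C2O4) in each aliquot = 5/2 × 8.155 × 10^-4 = 2.039 × 10^-3 mol
n(Na2C2O4) in the whole flask = 2.039 × 10^-3 × 250.0/50.00 = 0.01019 mol
mass of Na2C2O4 = 0.01019 × 134.00 = 1.366 g
% Na2C2O4 = 1.366 / 1.877 × 100 = 72.77 %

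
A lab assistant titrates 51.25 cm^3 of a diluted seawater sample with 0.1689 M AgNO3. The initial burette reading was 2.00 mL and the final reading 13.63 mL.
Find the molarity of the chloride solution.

Ag^+ + Cl^- → AgCl(s)
n(AgNO3) = 0.01163 L × 0.1689 mol/L = 1.964 × 10^-3 mol
n(Cl-) = 1.964 × 10^-3 mol (1:1 mole ratio)
[Cl-] = 1.964 × 10^-3 mol / 0.05125 L = 0.03833 mol/L

0.03833 M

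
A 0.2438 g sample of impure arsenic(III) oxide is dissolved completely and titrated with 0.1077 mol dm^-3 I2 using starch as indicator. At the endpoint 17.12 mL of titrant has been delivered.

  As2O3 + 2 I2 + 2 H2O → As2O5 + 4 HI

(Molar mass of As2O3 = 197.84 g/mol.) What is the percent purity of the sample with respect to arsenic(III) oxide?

74.81 %

n(I2) = 0.01712 L × 0.1077 mol/L = 1.844 × 10^-3 mol
From the 1:2 ratio, n(As2O3) = 1/2 × 1.844 × 10^-3 = 9.219 × 10^-4 mol
mass of As2O3 = 9.219 × 10^-4 × 197.84 g/mol = 0.1824 g
% As2O3 = 0.1824 / 0.2438 × 100 = 74.81 %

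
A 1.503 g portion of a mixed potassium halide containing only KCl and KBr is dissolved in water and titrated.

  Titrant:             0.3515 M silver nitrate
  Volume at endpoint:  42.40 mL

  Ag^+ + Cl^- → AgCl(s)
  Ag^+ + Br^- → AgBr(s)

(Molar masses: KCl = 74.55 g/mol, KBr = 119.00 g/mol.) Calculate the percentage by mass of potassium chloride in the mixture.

30.19 %

n(AgNO3) = 0.04240 × 0.3515 = 0.01490 mol
Let x = n(KCl), y = n(KBr).
Titrant: 1x + 1y = 0.01490;  mass: 74.55x + 119.00y = 1.503
Solving, x = 6.086 × 10^-3 mol, y = 8.817 × 10^-3 mol
mass of KCl = 6.086 × 10^-3 × 74.55 = 0.4537 g
% KCl = 0.4537 / 1.503 × 100 = 30.19 %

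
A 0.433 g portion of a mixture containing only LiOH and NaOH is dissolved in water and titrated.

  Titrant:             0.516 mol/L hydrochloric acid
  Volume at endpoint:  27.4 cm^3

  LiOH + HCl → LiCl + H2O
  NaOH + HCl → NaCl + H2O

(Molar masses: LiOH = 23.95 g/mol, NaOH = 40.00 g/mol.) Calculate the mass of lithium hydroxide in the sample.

0.198 g

n(HCl) = 0.0274 × 0.516 = 0.0141 mol
Let x = n(LiOH), y = n(NaOH).
Titrant: 1x + 1y = 0.0141;  mass: 23.95x + 40.00y = 0.433
Solving, x = 8.26 × 10^-3 mol, y = 5.88 × 10^-3 mol
mass of LiOH = 8.26 × 10^-3 × 23.95 = 0.198 g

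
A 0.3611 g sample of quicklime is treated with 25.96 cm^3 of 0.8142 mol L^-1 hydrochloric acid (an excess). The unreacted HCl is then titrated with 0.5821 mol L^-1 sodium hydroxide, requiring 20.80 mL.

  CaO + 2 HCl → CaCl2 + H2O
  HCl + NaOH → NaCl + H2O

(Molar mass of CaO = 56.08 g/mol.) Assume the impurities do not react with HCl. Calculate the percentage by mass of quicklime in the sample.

n(HCl) added = 0.02596 × 0.8142 = 0.02114 mol
n(NaOH) used in back-titration = 0.02080 × 0.5821 = 0.01211 mol
n(HCl) left over = 0.01211 mol (1:1 ratio)
n(HCl) consumed by analyte = 0.02114 − 0.01211 = 9.029 × 10^-3 mol
From the 1:2 ratio, n(CaO) = 1/2 × 9.029 × 10^-3 = 4.514 × 10^-3 mol
mass of CaO = 4.514 × 10^-3 × 56.08 = 0.2532 g
% CaO = 0.2532 / 0.3611 × 100 = 70.11 %

70.11 %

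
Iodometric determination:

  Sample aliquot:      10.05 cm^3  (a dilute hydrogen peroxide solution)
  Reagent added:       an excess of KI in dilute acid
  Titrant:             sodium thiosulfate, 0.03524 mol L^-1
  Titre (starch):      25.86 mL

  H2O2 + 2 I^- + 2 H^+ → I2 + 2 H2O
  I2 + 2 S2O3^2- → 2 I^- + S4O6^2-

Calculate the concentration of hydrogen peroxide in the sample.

n(S2O3^2-) = 0.02586 × 0.03524 = 9.113 × 10^-4 mol
n(I2) = n(S2O3^2-)/2 = 4.557 × 10^-4 mol
n(H2O2) in the aliquot = 4.557 × 10^-4 mol (1:1 ratio)
[H2O2] = 4.557 × 10^-4 / 0.01005 = 0.04534 mol/L

0.04534 mol/L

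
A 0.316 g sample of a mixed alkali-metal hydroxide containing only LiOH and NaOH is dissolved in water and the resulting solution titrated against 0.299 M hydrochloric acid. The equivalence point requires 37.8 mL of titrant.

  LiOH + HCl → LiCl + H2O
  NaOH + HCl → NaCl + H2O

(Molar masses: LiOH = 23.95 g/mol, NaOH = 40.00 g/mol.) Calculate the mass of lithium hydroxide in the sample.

n(HCl) = 0.0378 × 0.299 = 0.0113 mol
Let x = n(LiOH), y = n(NaOH).
Titrant: 1x + 1y = 0.0113;  mass: 23.95x + 40.00y = 0.316
Solving, x = 8.48 × 10^-3 mol, y = 2.82 × 10^-3 mol
mass of LiOH = 8.48 × 10^-3 × 23.95 = 0.203 g

0.203 g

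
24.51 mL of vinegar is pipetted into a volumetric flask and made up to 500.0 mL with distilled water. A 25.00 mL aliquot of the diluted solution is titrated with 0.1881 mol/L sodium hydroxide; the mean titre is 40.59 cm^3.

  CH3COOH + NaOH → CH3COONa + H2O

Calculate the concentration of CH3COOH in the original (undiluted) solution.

n(NaOH) = 0.04059 × 0.1881 = 7.635 × 10^-3 mol
n(CH3COOH) in the aliquot = 7.635 × 10^-3 mol (1:1 ratio)
[CH3COOH]_dilute = 7.635 × 10^-3 / 0.02500 = 0.3054 mol/L
Dilution factor = 500.0 / 24.51 = 20.40
[CH3COOH]_stock = 0.3054 × 20.40 = 6.230 mol/L

6.230 mol/L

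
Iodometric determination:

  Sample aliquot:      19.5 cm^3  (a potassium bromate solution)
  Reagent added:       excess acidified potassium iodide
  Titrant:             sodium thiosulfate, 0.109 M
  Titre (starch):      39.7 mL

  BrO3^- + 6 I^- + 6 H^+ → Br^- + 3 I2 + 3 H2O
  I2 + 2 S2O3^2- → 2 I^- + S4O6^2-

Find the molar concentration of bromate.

0.0370 M

n(S2O3^2-) = 0.0397 × 0.109 = 4.33 × 10^-3 mol
n(I2) = n(S2O3^2-)/2 = 2.16 × 10^-3 mol
From the 1:3 ratio, n(BrO3^-) in the aliquot = 1/3 × 2.16 × 10^-3 = 7.21 × 10^-4 mol
[BrO3^-] = 7.21 × 10^-4 / 0.0195 = 0.0370 mol/L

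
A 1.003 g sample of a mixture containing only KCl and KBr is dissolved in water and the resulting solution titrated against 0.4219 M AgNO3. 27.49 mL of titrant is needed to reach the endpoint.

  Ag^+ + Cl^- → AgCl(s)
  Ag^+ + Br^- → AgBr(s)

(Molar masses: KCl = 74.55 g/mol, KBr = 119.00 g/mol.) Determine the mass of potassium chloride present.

0.6326 g

n(AgNO3) = 0.02749 × 0.4219 = 0.01160 mol
Let x = n(KCl), y = n(KBr).
Titrant: 1x + 1y = 0.01160;  mass: 74.55x + 119.00y = 1.003
Solving, x = 8.485 × 10^-3 mol, y = 3.113 × 10^-3 mol
mass of KCl = 8.485 × 10^-3 × 74.55 = 0.6326 g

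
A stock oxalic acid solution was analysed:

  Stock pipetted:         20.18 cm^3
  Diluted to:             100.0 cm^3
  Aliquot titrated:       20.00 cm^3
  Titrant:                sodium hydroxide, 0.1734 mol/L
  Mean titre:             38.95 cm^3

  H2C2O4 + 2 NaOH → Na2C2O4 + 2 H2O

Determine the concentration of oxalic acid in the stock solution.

n(NaOH) = 0.03895 × 0.1734 = 6.754 × 10^-3 mol
From the 1:2 ratio, n(H2C2O4) in the aliquot = 1/2 × 6.754 × 10^-3 = 3.377 × 10^-3 mol
[H2C2O4]_dilute = 3.377 × 10^-3 / 0.02000 = 0.1688 mol/L
Dilution factor = 100.0 / 20.18 = 4.955
[H2C2O4]_stock = 0.1688 × 4.955 = 0.8367 mol/L

0.8367 mol/L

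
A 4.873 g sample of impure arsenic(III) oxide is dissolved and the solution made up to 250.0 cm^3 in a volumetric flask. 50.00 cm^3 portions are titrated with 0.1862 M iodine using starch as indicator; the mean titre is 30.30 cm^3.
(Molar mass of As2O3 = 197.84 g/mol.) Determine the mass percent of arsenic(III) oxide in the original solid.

As2O3 + 2 I2 + 2 H2O → As2O5 + 4 HI
n(I2) per titration = 0.03030 × 0.1862 = 5.642 × 10^-3 mol
From the 1:2 ratio, n(As2O3) in each aliquot = 1/2 × 5.642 × 10^-3 = 2.821 × 10^-3 mol
n(As2O3) in the whole flask = 2.821 × 10^-3 × 250.0/50.00 = 0.01410 mol
mass of As2O3 = 0.01410 × 197.84 = 2.790 g
% As2O3 = 2.790 / 4.873 × 100 = 57.26 %

57.26 %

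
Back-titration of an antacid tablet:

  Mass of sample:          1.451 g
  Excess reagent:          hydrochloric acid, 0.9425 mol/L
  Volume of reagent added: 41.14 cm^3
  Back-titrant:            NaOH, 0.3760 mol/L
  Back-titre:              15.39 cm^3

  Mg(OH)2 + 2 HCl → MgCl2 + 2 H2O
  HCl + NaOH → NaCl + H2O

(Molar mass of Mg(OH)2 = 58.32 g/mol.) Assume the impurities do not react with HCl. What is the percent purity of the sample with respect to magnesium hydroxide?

66.29 %

n(HCl) added = 0.04114 × 0.9425 = 0.03877 mol
n(NaOH) used in back-titration = 0.01539 × 0.3760 = 5.787 × 10^-3 mol
n(HCl) left over = 5.787 × 10^-3 mol (1:1 ratio)
n(HCl) consumed by analyte = 0.03877 − 5.787 × 10^-3 = 0.03299 mol
From the 1:2 ratio, n(Mg(OH)2) = 1/2 × 0.03299 = 0.01649 mol
mass of Mg(OH)2 = 0.01649 × 58.32 = 0.9619 g
% Mg(OH)2 = 0.9619 / 1.451 × 100 = 66.29 %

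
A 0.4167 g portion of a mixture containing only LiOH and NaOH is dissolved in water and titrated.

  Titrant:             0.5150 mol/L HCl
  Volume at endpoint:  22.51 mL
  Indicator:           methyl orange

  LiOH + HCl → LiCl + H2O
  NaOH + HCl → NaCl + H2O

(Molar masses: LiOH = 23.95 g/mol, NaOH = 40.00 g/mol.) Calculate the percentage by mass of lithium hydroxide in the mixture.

n(HCl) = 0.02251 × 0.5150 = 0.01159 mol
Let x = n(LiOH), y = n(NaOH).
Titrant: 1x + 1y = 0.01159;  mass: 23.95x + 40.00y = 0.4167
Solving, x = 2.929 × 10^-3 mol, y = 8.664 × 10^-3 mol
mass of LiOH = 2.929 × 10^-3 × 23.95 = 0.07014 g
% LiOH = 0.07014 / 0.4167 × 100 = 16.83 %

16.83 %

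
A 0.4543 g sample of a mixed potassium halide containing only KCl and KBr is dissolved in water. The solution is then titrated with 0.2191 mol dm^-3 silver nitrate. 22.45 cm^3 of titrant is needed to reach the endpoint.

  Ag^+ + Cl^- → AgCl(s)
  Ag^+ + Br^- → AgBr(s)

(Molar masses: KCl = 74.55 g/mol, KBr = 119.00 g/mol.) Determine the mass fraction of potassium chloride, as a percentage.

n(AgNO3) = 0.02245 × 0.2191 = 4.919 × 10^-3 mol
Let x = n(KCl), y = n(KBr).
Titrant: 1x + 1y = 4.919 × 10^-3;  mass: 74.55x + 119.00y = 0.4543
Solving, x = 2.948 × 10^-3 mol, y = 1.971 × 10^-3 mol
mass of KCl = 2.948 × 10^-3 × 74.55 = 0.2198 g
% KCl = 0.2198 / 0.4543 × 100 = 48.38 %

48.38 %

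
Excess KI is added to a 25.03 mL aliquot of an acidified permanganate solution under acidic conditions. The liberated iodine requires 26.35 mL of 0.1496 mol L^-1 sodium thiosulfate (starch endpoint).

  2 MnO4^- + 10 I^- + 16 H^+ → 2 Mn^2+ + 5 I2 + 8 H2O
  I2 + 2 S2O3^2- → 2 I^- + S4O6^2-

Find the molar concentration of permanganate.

n(S2O3^2-) = 0.02635 × 0.1496 = 3.942 × 10^-3 mol
n(I2) = n(S2O3^2-)/2 = 1.971 × 10^-3 mol
From the 2:5 ratio, n(MnO4^-) in the aliquot = 2/5 × 1.971 × 10^-3 = 7.884 × 10^-4 mol
[MnO4^-] = 7.884 × 10^-4 / 0.02503 = 0.03150 mol/L

0.03150 mol/L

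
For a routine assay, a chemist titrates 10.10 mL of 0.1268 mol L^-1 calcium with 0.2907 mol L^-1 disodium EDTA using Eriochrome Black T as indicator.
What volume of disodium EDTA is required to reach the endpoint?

4.406 mL

Ca^2+ + EDTA^4- → [Ca(EDTA)]^2-
n(Ca2+) = 0.01010 L × 0.1268 mol/L = 1.281 × 10^-3 mol
n(EDTA) = 1.281 × 10^-3 mol (1:1 stoichiometry)
V(EDTA) = 1.281 × 10^-3 mol / 0.2907 mol/L = 0.004406 L = 4.406 mL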